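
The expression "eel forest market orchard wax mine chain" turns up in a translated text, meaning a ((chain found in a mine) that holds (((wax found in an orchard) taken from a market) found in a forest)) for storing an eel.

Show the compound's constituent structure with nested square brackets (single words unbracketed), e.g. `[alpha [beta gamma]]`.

[eel [[forest [market [orchard wax]]] [mine chain]]]

At the top level: head "chain" (specifically "forest market orchard wax mine chain"); modifier "eel".
"forest market orchard wax mine chain" → head "chain" (specifically "mine chain"), modifier "forest market orchard wax".
"forest market orchard wax" → head "wax" (specifically "market orchard wax"), modifier "forest".
"market orchard wax" → head "wax" (specifically "orchard wax"), modifier "market".
"orchard wax" → head "wax", modifier "orchard".
"mine chain" → head "chain", modifier "mine".
So the structure is [eel [[forest [market [orchard wax]]] [mine chain]]].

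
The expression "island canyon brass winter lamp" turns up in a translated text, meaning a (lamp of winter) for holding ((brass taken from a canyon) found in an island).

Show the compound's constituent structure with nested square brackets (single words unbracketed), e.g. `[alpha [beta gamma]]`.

Overall it is a kind of lamp (specifically "winter lamp"); the modifier is "island canyon brass".
Inside "island canyon brass": head "brass" (specifically "canyon brass"), modifier "island".
Inside "canyon brass": head "brass", modifier "canyon".
Inside "winter lamp": head "lamp", modifier "winter".
So the structure is [[island [canyon brass]] [winter lamp]].

[[island [canyon brass]] [winter lamp]]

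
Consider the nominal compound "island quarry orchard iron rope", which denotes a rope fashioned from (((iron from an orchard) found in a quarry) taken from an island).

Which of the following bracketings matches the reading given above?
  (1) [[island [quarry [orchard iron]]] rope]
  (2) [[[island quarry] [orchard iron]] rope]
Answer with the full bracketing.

[[island [quarry [orchard iron]]] rope]

The paraphrase's head is the "rope" part ("rope"); its modifier is "island quarry orchard iron".
That top-level split, carried through the inner groups, gives [[island [quarry [orchard iron]]] rope].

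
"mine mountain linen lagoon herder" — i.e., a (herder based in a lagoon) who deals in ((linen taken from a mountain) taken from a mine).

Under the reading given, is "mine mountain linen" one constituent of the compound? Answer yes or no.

The paraphrase groups the words so that "mine mountain linen" is one unit: it corresponds to a single parenthesized sub-phrase.
The full structure is [[mine [mountain linen]] [lagoon herder]], in which [mine mountain linen] is a constituent.

yes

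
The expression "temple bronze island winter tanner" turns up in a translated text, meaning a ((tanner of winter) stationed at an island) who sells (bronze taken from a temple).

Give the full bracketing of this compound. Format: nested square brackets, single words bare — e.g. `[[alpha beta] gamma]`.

Whole compound: head "tanner" (specifically "island winter tanner"), modifier "temple bronze".
Within "temple bronze", the head is "bronze" and the modifier is "temple".
Within "island winter tanner", the head is "tanner" (specifically "winter tanner") and the modifier is "island".
Within "winter tanner", the head is "tanner" and the modifier is "winter".
So the structure is [[temple bronze] [island [winter tanner]]].

[[temple bronze] [island [winter tanner]]]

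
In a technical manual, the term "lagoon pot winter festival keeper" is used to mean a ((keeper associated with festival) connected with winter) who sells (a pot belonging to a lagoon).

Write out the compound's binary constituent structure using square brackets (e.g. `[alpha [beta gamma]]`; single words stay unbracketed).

[[lagoon pot] [winter [festival keeper]]]

Overall it is a kind of keeper (specifically "winter festival keeper"); the modifier is "lagoon pot".
"lagoon pot" → head "pot", modifier "lagoon".
"winter festival keeper" → head "keeper" (specifically "festival keeper"), modifier "winter".
"festival keeper" → head "keeper", modifier "festival".
Putting it together: [[lagoon pot] [winter [festival keeper]]].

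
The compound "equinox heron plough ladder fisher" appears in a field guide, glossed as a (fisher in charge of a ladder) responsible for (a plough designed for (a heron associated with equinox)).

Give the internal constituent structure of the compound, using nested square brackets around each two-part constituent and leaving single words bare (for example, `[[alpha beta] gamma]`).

[[[equinox heron] plough] [ladder fisher]]

Overall it is a kind of fisher (specifically "ladder fisher"); the modifier is "equinox heron plough".
Within "equinox heron plough", the head is "plough" and the modifier is "equinox heron".
Within "equinox heron", the head is "heron" and the modifier is "equinox".
Within "ladder fisher", the head is "fisher" and the modifier is "ladder".
Putting it together: [[[equinox heron] plough] [ladder fisher]].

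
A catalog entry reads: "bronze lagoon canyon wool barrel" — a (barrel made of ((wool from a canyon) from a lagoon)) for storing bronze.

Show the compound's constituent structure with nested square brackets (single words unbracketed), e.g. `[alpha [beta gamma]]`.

[bronze [[lagoon [canyon wool]] barrel]]

The outermost head in the paraphrase is "barrel" (specifically "lagoon canyon wool barrel"), modified by "bronze".
Within "lagoon canyon wool barrel", the head is "barrel" and the modifier is "lagoon canyon wool".
Within "lagoon canyon wool", the head is "wool" (specifically "canyon wool") and the modifier is "lagoon".
Within "canyon wool", the head is "wool" and the modifier is "canyon".
Putting it together: [bronze [[lagoon [canyon wool]] barrel]].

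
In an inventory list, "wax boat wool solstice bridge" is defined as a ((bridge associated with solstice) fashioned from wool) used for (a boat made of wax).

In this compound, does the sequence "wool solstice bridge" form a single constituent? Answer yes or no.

The paraphrase groups the words so that "wool solstice bridge" is one unit: it corresponds to a single parenthesized sub-phrase.
The full structure is [[wax boat] [wool [solstice bridge]]], in which [wool solstice bridge] is a constituent.

yes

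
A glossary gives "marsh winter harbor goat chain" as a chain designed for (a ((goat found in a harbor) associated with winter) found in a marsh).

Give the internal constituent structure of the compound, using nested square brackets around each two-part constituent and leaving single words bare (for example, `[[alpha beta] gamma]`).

[[marsh [winter [harbor goat]]] chain]

At the top level: head "chain"; modifier "marsh winter harbor goat".
Within "marsh winter harbor goat", the head is "goat" (specifically "winter harbor goat") and the modifier is "marsh".
Within "winter harbor goat", the head is "goat" (specifically "harbor goat") and the modifier is "winter".
Within "harbor goat", the head is "goat" and the modifier is "harbor".
Assembled: [[marsh [winter [harbor goat]]] chain].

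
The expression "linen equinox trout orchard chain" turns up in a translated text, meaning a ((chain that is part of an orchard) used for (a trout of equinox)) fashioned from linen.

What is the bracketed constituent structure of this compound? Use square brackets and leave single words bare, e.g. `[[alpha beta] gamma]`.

[linen [[equinox trout] [orchard chain]]]

Whole compound: head "chain" (specifically "equinox trout orchard chain"), modifier "linen".
"equinox trout orchard chain" → head "chain" (specifically "orchard chain"), modifier "equinox trout".
"equinox trout" → head "trout", modifier "equinox".
"orchard chain" → head "chain", modifier "orchard".
So the structure is [linen [[equinox trout] [orchard chain]]].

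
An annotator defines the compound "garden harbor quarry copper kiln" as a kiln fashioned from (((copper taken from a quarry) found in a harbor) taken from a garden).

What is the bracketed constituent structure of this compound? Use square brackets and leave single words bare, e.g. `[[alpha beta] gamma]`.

[[garden [harbor [quarry copper]]] kiln]

Whole compound: head "kiln", modifier "garden harbor quarry copper".
Inside "garden harbor quarry copper": head "copper" (specifically "harbor quarry copper"), modifier "garden".
Inside "harbor quarry copper": head "copper" (specifically "quarry copper"), modifier "harbor".
Inside "quarry copper": head "copper", modifier "quarry".
Assembled: [[garden [harbor [quarry copper]]] kiln].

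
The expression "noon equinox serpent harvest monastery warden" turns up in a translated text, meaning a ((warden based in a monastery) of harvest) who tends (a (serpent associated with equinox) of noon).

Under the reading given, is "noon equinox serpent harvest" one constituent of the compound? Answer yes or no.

The top-level split is [noon equinox serpent] [harvest monastery warden]; the full structure is [[noon [equinox serpent]] [harvest [monastery warden]]].
"noon equinox serpent harvest" straddles a constituent boundary, so it is not a single unit.

no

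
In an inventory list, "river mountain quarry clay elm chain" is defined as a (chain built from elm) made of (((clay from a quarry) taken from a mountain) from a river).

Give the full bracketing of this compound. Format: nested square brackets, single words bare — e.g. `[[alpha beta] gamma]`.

The outermost head in the paraphrase is "chain" (specifically "elm chain"), modified by "river mountain quarry clay".
Within "river mountain quarry clay", the head is "clay" (specifically "mountain quarry clay") and the modifier is "river".
Within "mountain quarry clay", the head is "clay" (specifically "quarry clay") and the modifier is "mountain".
Within "quarry clay", the head is "clay" and the modifier is "quarry".
Within "elm chain", the head is "chain" and the modifier is "elm".
Assembled: [[river [mountain [quarry clay]]] [elm chain]].

[[river [mountain [quarry clay]]] [elm chain]]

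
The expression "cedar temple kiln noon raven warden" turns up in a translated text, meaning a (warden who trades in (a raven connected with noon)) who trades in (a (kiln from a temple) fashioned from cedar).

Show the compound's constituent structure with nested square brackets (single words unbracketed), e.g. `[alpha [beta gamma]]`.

[[cedar [temple kiln]] [[noon raven] warden]]

The outermost head in the paraphrase is "warden" (specifically "noon raven warden"), modified by "cedar temple kiln".
Inside "cedar temple kiln": head "kiln" (specifically "temple kiln"), modifier "cedar".
Inside "temple kiln": head "kiln", modifier "temple".
Inside "noon raven warden": head "warden", modifier "noon raven".
Inside "noon raven": head "raven", modifier "noon".
So the structure is [[cedar [temple kiln]] [[noon raven] warden]].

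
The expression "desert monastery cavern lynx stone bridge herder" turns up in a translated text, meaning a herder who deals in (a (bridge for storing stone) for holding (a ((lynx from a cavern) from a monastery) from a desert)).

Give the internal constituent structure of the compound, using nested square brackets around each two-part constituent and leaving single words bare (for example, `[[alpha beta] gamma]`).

Whole compound: head "herder", modifier "desert monastery cavern lynx stone bridge".
Within "desert monastery cavern lynx stone bridge", the head is "bridge" (specifically "stone bridge") and the modifier is "desert monastery cavern lynx".
Within "desert monastery cavern lynx", the head is "lynx" (specifically "monastery cavern lynx") and the modifier is "desert".
Within "monastery cavern lynx", the head is "lynx" (specifically "cavern lynx") and the modifier is "monastery".
Within "cavern lynx", the head is "lynx" and the modifier is "cavern".
Within "stone bridge", the head is "bridge" and the modifier is "stone".
Assembled: [[[desert [monastery [cavern lynx]]] [stone bridge]] herder].

[[[desert [monastery [cavern lynx]]] [stone bridge]] herder]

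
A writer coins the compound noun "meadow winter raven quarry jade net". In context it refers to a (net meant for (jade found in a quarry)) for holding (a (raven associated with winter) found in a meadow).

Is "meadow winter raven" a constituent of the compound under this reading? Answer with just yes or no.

The paraphrase groups the words so that "meadow winter raven" is one unit: it corresponds to a single parenthesized sub-phrase.
The full structure is [[meadow [winter raven]] [[quarry jade] net]], in which [meadow winter raven] is a constituent.

yes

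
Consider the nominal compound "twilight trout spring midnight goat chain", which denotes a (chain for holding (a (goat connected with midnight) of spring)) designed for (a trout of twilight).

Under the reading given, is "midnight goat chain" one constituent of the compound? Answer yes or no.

The top-level split is [twilight trout] [spring midnight goat chain]; the full structure is [[twilight trout] [[spring [midnight goat]] chain]].
"midnight goat chain" straddles a constituent boundary, so it is not a single unit.

no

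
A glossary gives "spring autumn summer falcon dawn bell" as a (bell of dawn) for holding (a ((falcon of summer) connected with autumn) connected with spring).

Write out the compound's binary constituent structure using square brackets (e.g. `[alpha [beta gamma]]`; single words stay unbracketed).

[[spring [autumn [summer falcon]]] [dawn bell]]

Whole compound: head "bell" (specifically "dawn bell"), modifier "spring autumn summer falcon".
Inside "spring autumn summer falcon": head "falcon" (specifically "autumn summer falcon"), modifier "spring".
Inside "autumn summer falcon": head "falcon" (specifically "summer falcon"), modifier "autumn".
Inside "summer falcon": head "falcon", modifier "summer".
Inside "dawn bell": head "bell", modifier "dawn".
Assembled: [[spring [autumn [summer falcon]]] [dawn bell]].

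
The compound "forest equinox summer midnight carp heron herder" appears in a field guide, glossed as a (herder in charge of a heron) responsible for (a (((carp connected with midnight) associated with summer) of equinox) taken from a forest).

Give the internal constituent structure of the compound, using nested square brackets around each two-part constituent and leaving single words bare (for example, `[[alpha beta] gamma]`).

Overall it is a kind of herder (specifically "heron herder"); the modifier is "forest equinox summer midnight carp".
"forest equinox summer midnight carp" → head "carp" (specifically "equinox summer midnight carp"), modifier "forest".
"equinox summer midnight carp" → head "carp" (specifically "summer midnight carp"), modifier "equinox".
"summer midnight carp" → head "carp" (specifically "midnight carp"), modifier "summer".
"midnight carp" → head "carp", modifier "midnight".
"heron herder" → head "herder", modifier "heron".
Putting it together: [[forest [equinox [summer [midnight carp]]]] [heron herder]].

[[forest [equinox [summer [midnight carp]]]] [heron herder]]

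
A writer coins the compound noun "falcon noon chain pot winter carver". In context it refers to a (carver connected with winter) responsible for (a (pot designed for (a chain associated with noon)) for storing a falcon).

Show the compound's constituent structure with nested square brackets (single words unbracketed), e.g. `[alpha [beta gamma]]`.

[[falcon [[noon chain] pot]] [winter carver]]

At the top level: head "carver" (specifically "winter carver"); modifier "falcon noon chain pot".
Within "falcon noon chain pot", the head is "pot" (specifically "noon chain pot") and the modifier is "falcon".
Within "noon chain pot", the head is "pot" and the modifier is "noon chain".
Within "noon chain", the head is "chain" and the modifier is "noon".
Within "winter carver", the head is "carver" and the modifier is "winter".
Putting it together: [[falcon [[noon chain] pot]] [winter carver]].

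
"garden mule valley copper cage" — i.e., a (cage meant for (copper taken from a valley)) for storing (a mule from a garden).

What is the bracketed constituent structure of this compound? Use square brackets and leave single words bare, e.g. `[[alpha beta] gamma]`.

[[garden mule] [[valley copper] cage]]

Overall it is a kind of cage (specifically "valley copper cage"); the modifier is "garden mule".
Within "garden mule", the head is "mule" and the modifier is "garden".
Within "valley copper cage", the head is "cage" and the modifier is "valley copper".
Within "valley copper", the head is "copper" and the modifier is "valley".
Putting it together: [[garden mule] [[valley copper] cage]].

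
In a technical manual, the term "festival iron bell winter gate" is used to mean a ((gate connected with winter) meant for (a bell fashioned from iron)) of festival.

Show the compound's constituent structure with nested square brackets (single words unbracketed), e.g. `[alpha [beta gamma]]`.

[festival [[iron bell] [winter gate]]]

Overall it is a kind of gate (specifically "iron bell winter gate"); the modifier is "festival".
"iron bell winter gate" → head "gate" (specifically "winter gate"), modifier "iron bell".
"iron bell" → head "bell", modifier "iron".
"winter gate" → head "gate", modifier "winter".
Assembled: [festival [[iron bell] [winter gate]]].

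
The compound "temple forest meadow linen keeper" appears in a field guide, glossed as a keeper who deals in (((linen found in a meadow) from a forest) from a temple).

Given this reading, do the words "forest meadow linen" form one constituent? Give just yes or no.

The paraphrase groups the words so that "forest meadow linen" is one unit: it corresponds to a single parenthesized sub-phrase.
The full structure is [[temple [forest [meadow linen]]] keeper], in which [forest meadow linen] is a constituent.

yes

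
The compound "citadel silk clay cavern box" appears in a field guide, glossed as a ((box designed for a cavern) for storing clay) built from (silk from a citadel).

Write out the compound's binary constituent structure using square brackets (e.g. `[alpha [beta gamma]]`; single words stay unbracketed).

Overall it is a kind of box (specifically "clay cavern box"); the modifier is "citadel silk".
"citadel silk" → head "silk", modifier "citadel".
"clay cavern box" → head "box" (specifically "cavern box"), modifier "clay".
"cavern box" → head "box", modifier "cavern".
So the structure is [[citadel silk] [clay [cavern box]]].

[[citadel silk] [clay [cavern box]]]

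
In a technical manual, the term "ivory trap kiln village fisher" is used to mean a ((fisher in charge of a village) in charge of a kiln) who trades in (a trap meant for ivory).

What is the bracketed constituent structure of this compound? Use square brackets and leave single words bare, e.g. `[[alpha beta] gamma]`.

[[ivory trap] [kiln [village fisher]]]

At the top level: head "fisher" (specifically "kiln village fisher"); modifier "ivory trap".
Inside "ivory trap": head "trap", modifier "ivory".
Inside "kiln village fisher": head "fisher" (specifically "village fisher"), modifier "kiln".
Inside "village fisher": head "fisher", modifier "village".
Putting it together: [[ivory trap] [kiln [village fisher]]].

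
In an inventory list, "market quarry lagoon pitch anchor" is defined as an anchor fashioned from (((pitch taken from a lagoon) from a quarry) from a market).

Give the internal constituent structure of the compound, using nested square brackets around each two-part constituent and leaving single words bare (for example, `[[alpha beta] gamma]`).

[[market [quarry [lagoon pitch]]] anchor]

The outermost head in the paraphrase is "anchor", modified by "market quarry lagoon pitch".
"market quarry lagoon pitch" → head "pitch" (specifically "quarry lagoon pitch"), modifier "market".
"quarry lagoon pitch" → head "pitch" (specifically "lagoon pitch"), modifier "quarry".
"lagoon pitch" → head "pitch", modifier "lagoon".
Assembled: [[market [quarry [lagoon pitch]]] anchor].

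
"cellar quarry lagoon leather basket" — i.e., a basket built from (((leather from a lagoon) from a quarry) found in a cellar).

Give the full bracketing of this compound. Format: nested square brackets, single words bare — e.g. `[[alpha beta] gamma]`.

[[cellar [quarry [lagoon leather]]] basket]

The outermost head in the paraphrase is "basket", modified by "cellar quarry lagoon leather".
Within "cellar quarry lagoon leather", the head is "leather" (specifically "quarry lagoon leather") and the modifier is "cellar".
Within "quarry lagoon leather", the head is "leather" (specifically "lagoon leather") and the modifier is "quarry".
Within "lagoon leather", the head is "leather" and the modifier is "lagoon".
So the structure is [[cellar [quarry [lagoon leather]]] basket].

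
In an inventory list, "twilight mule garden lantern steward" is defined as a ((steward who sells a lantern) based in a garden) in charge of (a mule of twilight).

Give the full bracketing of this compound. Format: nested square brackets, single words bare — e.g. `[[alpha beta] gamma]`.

[[twilight mule] [garden [lantern steward]]]

At the top level: head "steward" (specifically "garden lantern steward"); modifier "twilight mule".
"twilight mule" → head "mule", modifier "twilight".
"garden lantern steward" → head "steward" (specifically "lantern steward"), modifier "garden".
"lantern steward" → head "steward", modifier "lantern".
So the structure is [[twilight mule] [garden [lantern steward]]].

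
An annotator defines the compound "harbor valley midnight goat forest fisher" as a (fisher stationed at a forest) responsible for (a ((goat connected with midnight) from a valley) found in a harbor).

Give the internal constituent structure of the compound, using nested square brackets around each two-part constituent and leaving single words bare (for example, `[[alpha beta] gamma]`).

At the top level: head "fisher" (specifically "forest fisher"); modifier "harbor valley midnight goat".
Within "harbor valley midnight goat", the head is "goat" (specifically "valley midnight goat") and the modifier is "harbor".
Within "valley midnight goat", the head is "goat" (specifically "midnight goat") and the modifier is "valley".
Within "midnight goat", the head is "goat" and the modifier is "midnight".
Within "forest fisher", the head is "fisher" and the modifier is "forest".
Putting it together: [[harbor [valley [midnight goat]]] [forest fisher]].

[[harbor [valley [midnight goat]]] [forest fisher]]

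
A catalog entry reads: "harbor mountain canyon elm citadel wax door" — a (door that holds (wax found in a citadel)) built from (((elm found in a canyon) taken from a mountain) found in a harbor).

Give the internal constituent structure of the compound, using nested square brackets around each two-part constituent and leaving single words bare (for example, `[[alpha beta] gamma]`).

At the top level: head "door" (specifically "citadel wax door"); modifier "harbor mountain canyon elm".
"harbor mountain canyon elm" → head "elm" (specifically "mountain canyon elm"), modifier "harbor".
"mountain canyon elm" → head "elm" (specifically "canyon elm"), modifier "mountain".
"canyon elm" → head "elm", modifier "canyon".
"citadel wax door" → head "door", modifier "citadel wax".
"citadel wax" → head "wax", modifier "citadel".
Putting it together: [[harbor [mountain [canyon elm]]] [[citadel wax] door]].

[[harbor [mountain [canyon elm]]] [[citadel wax] door]]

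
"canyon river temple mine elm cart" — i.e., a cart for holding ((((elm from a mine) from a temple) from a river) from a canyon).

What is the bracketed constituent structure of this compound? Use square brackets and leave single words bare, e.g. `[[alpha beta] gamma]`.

[[canyon [river [temple [mine elm]]]] cart]

At the top level: head "cart"; modifier "canyon river temple mine elm".
Within "canyon river temple mine elm", the head is "elm" (specifically "river temple mine elm") and the modifier is "canyon".
Within "river temple mine elm", the head is "elm" (specifically "temple mine elm") and the modifier is "river".
Within "temple mine elm", the head is "elm" (specifically "mine elm") and the modifier is "temple".
Within "mine elm", the head is "elm" and the modifier is "mine".
So the structure is [[canyon [river [temple [mine elm]]]] cart].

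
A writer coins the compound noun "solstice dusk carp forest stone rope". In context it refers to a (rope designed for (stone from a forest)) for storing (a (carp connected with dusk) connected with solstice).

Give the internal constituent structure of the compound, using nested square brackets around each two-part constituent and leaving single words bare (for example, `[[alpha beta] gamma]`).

Whole compound: head "rope" (specifically "forest stone rope"), modifier "solstice dusk carp".
"solstice dusk carp" → head "carp" (specifically "dusk carp"), modifier "solstice".
"dusk carp" → head "carp", modifier "dusk".
"forest stone rope" → head "rope", modifier "forest stone".
"forest stone" → head "stone", modifier "forest".
Assembled: [[solstice [dusk carp]] [[forest stone] rope]].

[[solstice [dusk carp]] [[forest stone] rope]]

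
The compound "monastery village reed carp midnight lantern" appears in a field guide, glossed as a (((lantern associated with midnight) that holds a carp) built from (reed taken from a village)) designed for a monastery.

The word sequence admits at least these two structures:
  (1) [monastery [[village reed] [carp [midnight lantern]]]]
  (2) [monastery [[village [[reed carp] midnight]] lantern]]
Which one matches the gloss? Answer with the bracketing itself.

[monastery [[village reed] [carp [midnight lantern]]]]

The paraphrase's head is the "lantern" part ("village reed carp midnight lantern"); its modifier is "monastery".
That top-level split, carried through the inner groups, gives [monastery [[village reed] [carp [midnight lantern]]]].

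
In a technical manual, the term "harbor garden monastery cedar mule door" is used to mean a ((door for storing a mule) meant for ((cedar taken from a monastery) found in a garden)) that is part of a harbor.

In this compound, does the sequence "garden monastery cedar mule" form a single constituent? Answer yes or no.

The top-level split is [harbor] [garden monastery cedar mule door]; the full structure is [harbor [[garden [monastery cedar]] [mule door]]].
"garden monastery cedar mule" straddles a constituent boundary, so it is not a single unit.

no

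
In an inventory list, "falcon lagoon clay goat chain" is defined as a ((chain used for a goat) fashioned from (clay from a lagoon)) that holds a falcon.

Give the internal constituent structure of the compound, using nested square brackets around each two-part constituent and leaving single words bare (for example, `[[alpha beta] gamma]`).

[falcon [[lagoon clay] [goat chain]]]

Whole compound: head "chain" (specifically "lagoon clay goat chain"), modifier "falcon".
Within "lagoon clay goat chain", the head is "chain" (specifically "goat chain") and the modifier is "lagoon clay".
Within "lagoon clay", the head is "clay" and the modifier is "lagoon".
Within "goat chain", the head is "chain" and the modifier is "goat".
So the structure is [falcon [[lagoon clay] [goat chain]]].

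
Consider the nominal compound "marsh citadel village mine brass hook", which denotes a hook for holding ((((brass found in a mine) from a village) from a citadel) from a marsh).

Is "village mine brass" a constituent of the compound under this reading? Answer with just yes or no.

The paraphrase groups the words so that "village mine brass" is one unit: it corresponds to a single parenthesized sub-phrase.
The full structure is [[marsh [citadel [village [mine brass]]]] hook], in which [village mine brass] is a constituent.

yes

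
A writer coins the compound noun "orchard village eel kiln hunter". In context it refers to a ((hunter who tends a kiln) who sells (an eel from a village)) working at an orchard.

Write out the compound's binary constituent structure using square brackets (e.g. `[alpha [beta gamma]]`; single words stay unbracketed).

Whole compound: head "hunter" (specifically "village eel kiln hunter"), modifier "orchard".
"village eel kiln hunter" → head "hunter" (specifically "kiln hunter"), modifier "village eel".
"village eel" → head "eel", modifier "village".
"kiln hunter" → head "hunter", modifier "kiln".
Putting it together: [orchard [[village eel] [kiln hunter]]].

[orchard [[village eel] [kiln hunter]]]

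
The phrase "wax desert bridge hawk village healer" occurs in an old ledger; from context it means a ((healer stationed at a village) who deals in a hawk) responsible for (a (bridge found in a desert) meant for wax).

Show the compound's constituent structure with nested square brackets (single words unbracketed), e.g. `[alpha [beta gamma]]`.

The outermost head in the paraphrase is "healer" (specifically "hawk village healer"), modified by "wax desert bridge".
Inside "wax desert bridge": head "bridge" (specifically "desert bridge"), modifier "wax".
Inside "desert bridge": head "bridge", modifier "desert".
Inside "hawk village healer": head "healer" (specifically "village healer"), modifier "hawk".
Inside "village healer": head "healer", modifier "village".
So the structure is [[wax [desert bridge]] [hawk [village healer]]].

[[wax [desert bridge]] [hawk [village healer]]]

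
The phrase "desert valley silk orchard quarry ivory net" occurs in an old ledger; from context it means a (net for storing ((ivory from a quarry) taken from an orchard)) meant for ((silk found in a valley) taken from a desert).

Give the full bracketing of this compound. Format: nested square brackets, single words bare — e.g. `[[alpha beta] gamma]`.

[[desert [valley silk]] [[orchard [quarry ivory]] net]]

Overall it is a kind of net (specifically "orchard quarry ivory net"); the modifier is "desert valley silk".
"desert valley silk" → head "silk" (specifically "valley silk"), modifier "desert".
"valley silk" → head "silk", modifier "valley".
"orchard quarry ivory net" → head "net", modifier "orchard quarry ivory".
"orchard quarry ivory" → head "ivory" (specifically "quarry ivory"), modifier "orchard".
"quarry ivory" → head "ivory", modifier "quarry".
So the structure is [[desert [valley silk]] [[orchard [quarry ivory]] net]].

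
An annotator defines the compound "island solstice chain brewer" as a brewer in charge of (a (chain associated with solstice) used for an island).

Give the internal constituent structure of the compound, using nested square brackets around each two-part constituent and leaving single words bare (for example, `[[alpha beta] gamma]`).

The outermost head in the paraphrase is "brewer", modified by "island solstice chain".
Within "island solstice chain", the head is "chain" (specifically "solstice chain") and the modifier is "island".
Within "solstice chain", the head is "chain" and the modifier is "solstice".
So the structure is [[island [solstice chain]] brewer].

[[island [solstice chain]] brewer]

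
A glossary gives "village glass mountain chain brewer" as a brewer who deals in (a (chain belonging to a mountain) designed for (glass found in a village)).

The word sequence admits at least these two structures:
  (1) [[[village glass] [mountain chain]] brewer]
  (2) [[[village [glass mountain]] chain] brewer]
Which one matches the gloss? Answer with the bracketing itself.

[[[village glass] [mountain chain]] brewer]

The paraphrase's head is the "brewer" part ("brewer"); its modifier is "village glass mountain chain".
That top-level split, carried through the inner groups, gives [[[village glass] [mountain chain]] brewer].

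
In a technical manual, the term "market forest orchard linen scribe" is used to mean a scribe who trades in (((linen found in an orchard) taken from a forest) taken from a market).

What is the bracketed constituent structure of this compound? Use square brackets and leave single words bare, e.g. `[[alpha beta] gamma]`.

[[market [forest [orchard linen]]] scribe]

At the top level: head "scribe"; modifier "market forest orchard linen".
Within "market forest orchard linen", the head is "linen" (specifically "forest orchard linen") and the modifier is "market".
Within "forest orchard linen", the head is "linen" (specifically "orchard linen") and the modifier is "forest".
Within "orchard linen", the head is "linen" and the modifier is "orchard".
So the structure is [[market [forest [orchard linen]]] scribe].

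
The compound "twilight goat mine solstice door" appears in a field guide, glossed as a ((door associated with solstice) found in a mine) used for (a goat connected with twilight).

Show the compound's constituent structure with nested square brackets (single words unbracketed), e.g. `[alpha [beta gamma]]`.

Overall it is a kind of door (specifically "mine solstice door"); the modifier is "twilight goat".
Within "twilight goat", the head is "goat" and the modifier is "twilight".
Within "mine solstice door", the head is "door" (specifically "solstice door") and the modifier is "mine".
Within "solstice door", the head is "door" and the modifier is "solstice".
Putting it together: [[twilight goat] [mine [solstice door]]].

[[twilight goat] [mine [solstice door]]]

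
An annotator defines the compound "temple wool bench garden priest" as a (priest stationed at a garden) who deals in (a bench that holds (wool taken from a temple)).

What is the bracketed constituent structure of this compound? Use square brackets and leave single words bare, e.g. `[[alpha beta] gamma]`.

[[[temple wool] bench] [garden priest]]

Overall it is a kind of priest (specifically "garden priest"); the modifier is "temple wool bench".
"temple wool bench" → head "bench", modifier "temple wool".
"temple wool" → head "wool", modifier "temple".
"garden priest" → head "priest", modifier "garden".
Assembled: [[[temple wool] bench] [garden priest]].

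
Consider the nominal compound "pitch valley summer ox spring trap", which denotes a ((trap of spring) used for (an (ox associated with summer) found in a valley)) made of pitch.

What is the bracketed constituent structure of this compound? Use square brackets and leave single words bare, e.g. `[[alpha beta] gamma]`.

Overall it is a kind of trap (specifically "valley summer ox spring trap"); the modifier is "pitch".
"valley summer ox spring trap" → head "trap" (specifically "spring trap"), modifier "valley summer ox".
"valley summer ox" → head "ox" (specifically "summer ox"), modifier "valley".
"summer ox" → head "ox", modifier "summer".
"spring trap" → head "trap", modifier "spring".
Putting it together: [pitch [[valley [summer ox]] [spring trap]]].

[pitch [[valley [summer ox]] [spring trap]]]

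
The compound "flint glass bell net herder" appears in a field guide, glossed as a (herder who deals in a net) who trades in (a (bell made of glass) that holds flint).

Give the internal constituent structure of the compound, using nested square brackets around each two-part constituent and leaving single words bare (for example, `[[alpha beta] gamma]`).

[[flint [glass bell]] [net herder]]

At the top level: head "herder" (specifically "net herder"); modifier "flint glass bell".
Within "flint glass bell", the head is "bell" (specifically "glass bell") and the modifier is "flint".
Within "glass bell", the head is "bell" and the modifier is "glass".
Within "net herder", the head is "herder" and the modifier is "net".
So the structure is [[flint [glass bell]] [net herder]].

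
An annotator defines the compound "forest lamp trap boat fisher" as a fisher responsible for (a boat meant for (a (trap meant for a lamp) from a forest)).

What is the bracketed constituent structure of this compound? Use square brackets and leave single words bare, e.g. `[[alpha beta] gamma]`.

[[[forest [lamp trap]] boat] fisher]

At the top level: head "fisher"; modifier "forest lamp trap boat".
"forest lamp trap boat" → head "boat", modifier "forest lamp trap".
"forest lamp trap" → head "trap" (specifically "lamp trap"), modifier "forest".
"lamp trap" → head "trap", modifier "lamp".
Putting it together: [[[forest [lamp trap]] boat] fisher].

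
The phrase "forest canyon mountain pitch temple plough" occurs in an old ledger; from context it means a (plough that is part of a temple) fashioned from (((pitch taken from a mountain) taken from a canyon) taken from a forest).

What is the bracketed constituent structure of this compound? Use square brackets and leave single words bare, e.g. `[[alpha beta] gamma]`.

[[forest [canyon [mountain pitch]]] [temple plough]]

At the top level: head "plough" (specifically "temple plough"); modifier "forest canyon mountain pitch".
Inside "forest canyon mountain pitch": head "pitch" (specifically "canyon mountain pitch"), modifier "forest".
Inside "canyon mountain pitch": head "pitch" (specifically "mountain pitch"), modifier "canyon".
Inside "mountain pitch": head "pitch", modifier "mountain".
Inside "temple plough": head "plough", modifier "temple".
So the structure is [[forest [canyon [mountain pitch]]] [temple plough]].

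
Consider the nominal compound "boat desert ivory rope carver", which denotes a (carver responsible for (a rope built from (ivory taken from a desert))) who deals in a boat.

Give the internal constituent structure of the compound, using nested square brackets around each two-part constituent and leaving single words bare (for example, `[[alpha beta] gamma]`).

Whole compound: head "carver" (specifically "desert ivory rope carver"), modifier "boat".
Inside "desert ivory rope carver": head "carver", modifier "desert ivory rope".
Inside "desert ivory rope": head "rope", modifier "desert ivory".
Inside "desert ivory": head "ivory", modifier "desert".
So the structure is [boat [[[desert ivory] rope] carver]].

[boat [[[desert ivory] rope] carver]]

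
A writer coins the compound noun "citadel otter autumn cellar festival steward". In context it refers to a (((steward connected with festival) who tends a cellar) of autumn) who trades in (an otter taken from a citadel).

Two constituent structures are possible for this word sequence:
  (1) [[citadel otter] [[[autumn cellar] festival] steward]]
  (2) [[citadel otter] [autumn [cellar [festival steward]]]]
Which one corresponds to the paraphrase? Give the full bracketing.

[[citadel otter] [autumn [cellar [festival steward]]]]

The paraphrase's head is the "steward" part ("autumn cellar festival steward"); its modifier is "citadel otter".
That top-level split, carried through the inner groups, gives [[citadel otter] [autumn [cellar [festival steward]]]].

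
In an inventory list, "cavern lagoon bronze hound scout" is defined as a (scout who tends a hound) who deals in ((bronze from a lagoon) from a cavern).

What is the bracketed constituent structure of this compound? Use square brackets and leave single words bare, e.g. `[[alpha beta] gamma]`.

[[cavern [lagoon bronze]] [hound scout]]

The outermost head in the paraphrase is "scout" (specifically "hound scout"), modified by "cavern lagoon bronze".
"cavern lagoon bronze" → head "bronze" (specifically "lagoon bronze"), modifier "cavern".
"lagoon bronze" → head "bronze", modifier "lagoon".
"hound scout" → head "scout", modifier "hound".
Assembled: [[cavern [lagoon bronze]] [hound scout]].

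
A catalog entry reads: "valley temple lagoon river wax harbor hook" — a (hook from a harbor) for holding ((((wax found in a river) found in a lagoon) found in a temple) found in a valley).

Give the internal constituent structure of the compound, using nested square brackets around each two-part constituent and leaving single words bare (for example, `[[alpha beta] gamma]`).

[[valley [temple [lagoon [river wax]]]] [harbor hook]]

Overall it is a kind of hook (specifically "harbor hook"); the modifier is "valley temple lagoon river wax".
Within "valley temple lagoon river wax", the head is "wax" (specifically "temple lagoon river wax") and the modifier is "valley".
Within "temple lagoon river wax", the head is "wax" (specifically "lagoon river wax") and the modifier is "temple".
Within "lagoon river wax", the head is "wax" (specifically "river wax") and the modifier is "lagoon".
Within "river wax", the head is "wax" and the modifier is "river".
Within "harbor hook", the head is "hook" and the modifier is "harbor".
Putting it together: [[valley [temple [lagoon [river wax]]]] [harbor hook]].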